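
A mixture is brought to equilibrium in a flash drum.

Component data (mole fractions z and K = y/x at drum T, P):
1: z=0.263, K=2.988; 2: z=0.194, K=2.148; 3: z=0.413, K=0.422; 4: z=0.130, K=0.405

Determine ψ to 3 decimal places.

Newton–Raphson from ψ = 0.5:
  ψ = 0.500: g = -0.0421, g' = -0.731 → ψ = 0.442
  ψ = 0.442: g = 0.0002, g' = -0.741 → ψ = 0.443
Converged at ψ = 0.443.

ψ = 0.443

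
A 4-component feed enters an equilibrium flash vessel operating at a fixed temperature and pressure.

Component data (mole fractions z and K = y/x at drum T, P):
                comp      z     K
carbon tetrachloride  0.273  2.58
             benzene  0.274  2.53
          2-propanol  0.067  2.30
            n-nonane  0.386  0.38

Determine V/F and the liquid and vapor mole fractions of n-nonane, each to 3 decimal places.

V/F = 0.737, x_n-nonane = 0.711, y_n-nonane = 0.270

Material balance + equilibrium reduce to Σ zᵢ(Kᵢ−1)/(1+V/F(Kᵢ−1)) = 0.
Feasibility: ΣzᵢKᵢ = 1.698, Σzᵢ/Kᵢ = 1.259 — both > 1, two phases present.
Newton–Raphson from V/F = 0.35:
  V/F = 0.350: g = 0.3050, g' = -0.850 → V/F = 0.709
  V/F = 0.709: g = 0.0230, g' = -0.802 → V/F = 0.737
Converged at V/F = 0.737.
Compositions from xᵢ = zᵢ/(1+V/F(Kᵢ−1)), yᵢ = Kᵢxᵢ:
  carbon tetrachloride: x = 0.126, y = 0.325
  benzene: x = 0.129, y = 0.326
  2-propanol: x = 0.034, y = 0.079
  n-nonane: x = 0.711, y = 0.270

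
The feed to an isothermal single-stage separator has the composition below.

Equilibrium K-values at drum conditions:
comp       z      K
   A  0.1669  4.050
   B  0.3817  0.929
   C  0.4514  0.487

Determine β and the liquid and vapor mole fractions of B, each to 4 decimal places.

Rachford–Rice: g(β) = Σ zᵢ(Kᵢ−1)/(1+β(Kᵢ−1)) = 0.
g(0) = ΣzᵢKᵢ − 1 = 0.2504 and g(1) = 1 − Σzᵢ/Kᵢ = -0.3790, so a root lies in (0, 1).
Iterate (Newton) starting at β = 0.66:
  β = 0.6600: g = -0.20959, g' = -0.4447 → β = 0.1887
  β = 0.1887: g = 0.03925, g' = -0.7731 → β = 0.2395
  β = 0.2395: g = 0.00262, g' = -0.6749 → β = 0.2433
  β = 0.2433: g = 0.00001, g' = -0.6686 → β = 0.2434
Converged at β = 0.2434.
Compositions from xᵢ = zᵢ/(1+β(Kᵢ−1)), yᵢ = Kᵢxᵢ:
  A: x = 0.0958, y = 0.3880
  B: x = 0.3884, y = 0.3608
  C: x = 0.5158, y = 0.2512

β = 0.2434, x_B = 0.3884, y_B = 0.3608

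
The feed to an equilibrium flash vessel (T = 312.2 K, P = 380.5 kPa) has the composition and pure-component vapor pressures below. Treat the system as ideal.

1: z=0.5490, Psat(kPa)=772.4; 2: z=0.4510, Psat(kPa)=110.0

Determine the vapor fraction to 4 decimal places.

ψ = 0.3344

Raoult's law: Kᵢ = Pᵢˢᵃᵗ/P = Pᵢˢᵃᵗ/380.5.
  K_1 = 772.4/380.5 = 2.029961, K_2 = 110.0/380.5 = 0.289093
Material balance + equilibrium reduce to Σ zᵢ(Kᵢ−1)/(1+ψ(Kᵢ−1)) = 0.
g(0) = ΣzᵢKᵢ − 1 = 0.2448 and g(1) = 1 − Σzᵢ/Kᵢ = -0.8305, so a root lies in (0, 1).
Newton–Raphson from ψ = 0.34:
  ψ = 0.3400: g = -0.00402, g' = -0.7159 → ψ = 0.3344
Converged at ψ = 0.3344.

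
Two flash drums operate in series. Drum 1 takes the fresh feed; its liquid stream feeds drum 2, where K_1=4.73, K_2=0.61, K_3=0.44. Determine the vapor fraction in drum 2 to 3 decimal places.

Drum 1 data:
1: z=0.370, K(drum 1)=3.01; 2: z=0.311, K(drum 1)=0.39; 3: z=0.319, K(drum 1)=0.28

Drum 1:
Rachford–Rice: g(ψ₁) = Σ zᵢ(Kᵢ−1)/(1+ψ₁(Kᵢ−1)) = 0.
Check two-phase: ΣzᵢKᵢ = 1.324 > 1 and Σzᵢ/Kᵢ = 2.060 > 1, so g(0) = 0.324 > 0 and g(1) = -1.060 < 0.
Newton–Raphson from ψ₁ = 0.5:
  ψ₁ = 0.500: g = -0.2609, g' = -1.015 → ψ₁ = 0.243
  ψ₁ = 0.243: g = -0.0014, g' = -1.077 → ψ₁ = 0.242
Converged at ψ₁ = 0.242.
Drum-1 compositions:
  1: x = 0.249, y = 0.750
  2: x = 0.365, y = 0.142
  3: x = 0.386, y = 0.108
Drum-2 feed = drum-1 liquid: z₂ = (0.2490, 0.3648, 0.3862).
Drum 2:
Material balance + equilibrium reduce to Σ zᵢ(Kᵢ−1)/(1+ψ₂(Kᵢ−1)) = 0.
g(0) = ΣzᵢKᵢ − 1 = 0.570 and g(1) = 1 − Σzᵢ/Kᵢ = -0.528, so a root lies in (0, 1).
Newton–Raphson from ψ₂ = 0.5:
  ψ₂ = 0.500: g = -0.1529, g' = -0.741 → ψ₂ = 0.294
  ψ₂ = 0.294: g = 0.0237, g' = -1.033 → ψ₂ = 0.317
Converged at ψ₂ = 0.317.
  1: x = 0.114, y = 0.539
  2: x = 0.416, y = 0.254
  3: x = 0.470, y = 0.207

V/F (drum 2) = 0.317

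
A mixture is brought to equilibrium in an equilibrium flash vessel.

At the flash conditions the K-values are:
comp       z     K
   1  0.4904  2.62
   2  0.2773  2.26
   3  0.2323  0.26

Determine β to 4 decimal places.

β = 0.8803

Let β = V/F and solve Σ zᵢ(Kᵢ−1)/(1+β(Kᵢ−1)) = 0.
Feasibility: ΣzᵢKᵢ = 1.9719, Σzᵢ/Kᵢ = 1.2033 — both > 1, two phases present.
Newton–Raphson from β = 0.51:
  β = 0.5100: g = 0.37163, g' = -0.8772 → β = 0.9336
  β = 0.9336: g = -0.07939, g' = -1.6282 → β = 0.8849
  β = 0.8849: g = -0.00633, g' = -1.3833 → β = 0.8803
Converged at β = 0.8803.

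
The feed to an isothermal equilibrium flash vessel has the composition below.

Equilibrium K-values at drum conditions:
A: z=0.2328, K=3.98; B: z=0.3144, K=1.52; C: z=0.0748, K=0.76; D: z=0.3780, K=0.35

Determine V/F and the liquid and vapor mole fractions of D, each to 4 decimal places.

V/F = 0.5323, x_D = 0.5780, y_D = 0.2023

Rachford–Rice: g(V/F) = Σ zᵢ(Kᵢ−1)/(1+V/F(Kᵢ−1)) = 0.
Feasibility: ΣzᵢKᵢ = 1.5936, Σzᵢ/Kᵢ = 1.4438 — both > 1, two phases present.
Newton iteration, V/F⁰ = 0.37:
  V/F = 0.3700: g = 0.12385, g' = -0.8095 → V/F = 0.5230
  V/F = 0.5230: g = 0.00691, g' = -0.7406 → V/F = 0.5323
Converged at V/F = 0.5323.
Compositions from xᵢ = zᵢ/(1+V/F(Kᵢ−1)), yᵢ = Kᵢxᵢ:
  A: x = 0.0900, y = 0.3582
  B: x = 0.2462, y = 0.3743
  C: x = 0.0858, y = 0.0652
  D: x = 0.5780, y = 0.2023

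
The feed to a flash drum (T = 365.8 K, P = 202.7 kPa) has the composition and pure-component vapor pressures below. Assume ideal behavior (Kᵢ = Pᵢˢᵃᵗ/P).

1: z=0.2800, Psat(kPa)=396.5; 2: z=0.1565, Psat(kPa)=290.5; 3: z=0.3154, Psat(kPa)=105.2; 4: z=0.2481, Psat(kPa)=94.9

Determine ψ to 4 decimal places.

Raoult's law: Kᵢ = Pᵢˢᵃᵗ/P = Pᵢˢᵃᵗ/202.7.
  K_1 = 396.5/202.7 = 1.956093, K_2 = 290.5/202.7 = 1.433152, K_3 = 105.2/202.7 = 0.518994, K_4 = 94.9/202.7 = 0.468180
Let ψ = V/F and solve Σ zᵢ(Kᵢ−1)/(1+ψ(Kᵢ−1)) = 0.
Check two-phase: ΣzᵢKᵢ = 1.0518 > 1 and Σzᵢ/Kᵢ = 1.3900 > 1, so g(0) = 0.0518 > 0 and g(1) = -0.3900 < 0.
Newton–Raphson from ψ = 0.67:
  ψ = 0.6700: g = -0.21312, g' = -0.4410 → ψ = 0.1867
  ψ = 0.1867: g = -0.02330, g' = -0.3840 → ψ = 0.1260
  ψ = 0.1260: g = 0.00027, g' = -0.3936 → ψ = 0.1267
Converged at ψ = 0.1267.

ψ = 0.1267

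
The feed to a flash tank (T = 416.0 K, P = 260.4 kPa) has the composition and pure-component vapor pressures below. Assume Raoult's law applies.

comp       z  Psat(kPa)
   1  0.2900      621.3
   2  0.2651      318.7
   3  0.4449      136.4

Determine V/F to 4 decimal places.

V/F = 0.5337

Raoult's law: Kᵢ = Pᵢˢᵃᵗ/P = Pᵢˢᵃᵗ/260.4.
  K_1 = 621.3/260.4 = 2.385945, K_2 = 318.7/260.4 = 1.223886, K_3 = 136.4/260.4 = 0.523810
Material balance + equilibrium reduce to Σ zᵢ(Kᵢ−1)/(1+V/F(Kᵢ−1)) = 0.
Check two-phase: ΣzᵢKᵢ = 1.2494 > 1 and Σzᵢ/Kᵢ = 1.1875 > 1, so g(0) = 0.2494 > 0 and g(1) = -0.1875 < 0.
Newton–Raphson from V/F = 0.52:
  V/F = 0.5200: g = 0.00516, g' = -0.3770 → V/F = 0.5337
Converged at V/F = 0.5337.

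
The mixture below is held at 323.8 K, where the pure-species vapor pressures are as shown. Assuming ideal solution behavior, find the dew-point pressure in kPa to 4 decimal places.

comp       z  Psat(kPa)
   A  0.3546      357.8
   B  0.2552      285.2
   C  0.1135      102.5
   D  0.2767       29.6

At the dew point ψ → 1, so Σzᵢ/Kᵢ = 1 with Kᵢ = Pᵢˢᵃᵗ/P ⇒ 1/P = Σzᵢ/Pᵢˢᵃᵗ.
1/P = 0.3546/357.8 + 0.2552/285.2 + 0.1135/102.5 + 0.2767/29.6 = 0.0123412 ⇒ P = 81.0297 kPa

Pdew = 81.0297 kPa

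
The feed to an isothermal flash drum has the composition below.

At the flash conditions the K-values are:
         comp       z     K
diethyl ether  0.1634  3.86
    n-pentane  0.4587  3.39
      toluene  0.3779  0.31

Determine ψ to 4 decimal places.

ψ = 0.7506

Iterate (Newton) starting at ψ = 0.33:
  ψ = 0.3300: g = 0.51569, g' = -1.4743 → ψ = 0.6798
  ψ = 0.6798: g = 0.08532, g' = -1.1727 → ψ = 0.7525
  ψ = 0.7525: g = -0.00239, g' = -1.2475 → ψ = 0.7506
Converged at ψ = 0.7506.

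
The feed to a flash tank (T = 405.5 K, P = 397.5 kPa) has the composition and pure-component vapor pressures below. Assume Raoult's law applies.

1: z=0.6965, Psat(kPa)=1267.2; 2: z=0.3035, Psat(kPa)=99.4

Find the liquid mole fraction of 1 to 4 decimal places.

Raoult's law: Kᵢ = Pᵢˢᵃᵗ/P = Pᵢˢᵃᵗ/397.5.
  K_1 = 1267.2/397.5 = 3.187925, K_2 = 99.4/397.5 = 0.250063
Rachford–Rice: g(ψ) = Σ zᵢ(Kᵢ−1)/(1+ψ(Kᵢ−1)) = 0.
Check two-phase: ΣzᵢKᵢ = 2.2963 > 1 and Σzᵢ/Kᵢ = 1.4322 > 1, so g(0) = 1.2963 > 0 and g(1) = -0.4322 < 0.
Binary case is linear: z₁(K₁−1)(1+ψ(K₂−1)) + z₂(K₂−1)(1+ψ(K₁−1)) = 0
⇒ ψ = [z₁(K₁−1)+z₂(K₂−1)] / [−(K₁−1)(K₂−1)] = 1.29628/1.64081 = 0.7900
Compositions from xᵢ = zᵢ/(1+ψ(Kᵢ−1)), yᵢ = Kᵢxᵢ:
  1: x = 0.2553, y = 0.8138
  2: x = 0.7447, y = 0.1862

x_1 = 0.2553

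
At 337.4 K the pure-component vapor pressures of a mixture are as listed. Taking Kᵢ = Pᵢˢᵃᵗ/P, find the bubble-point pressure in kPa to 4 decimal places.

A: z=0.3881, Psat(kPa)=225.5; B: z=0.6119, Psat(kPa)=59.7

At the bubble point ψ → 0, so ΣzᵢKᵢ = 1 with Kᵢ = Pᵢˢᵃᵗ/P ⇒ P = ΣzᵢPᵢˢᵃᵗ.
P = 0.3881·225.5 + 0.6119·59.7 = 124.0470 kPa

Pbub = 124.0470 kPa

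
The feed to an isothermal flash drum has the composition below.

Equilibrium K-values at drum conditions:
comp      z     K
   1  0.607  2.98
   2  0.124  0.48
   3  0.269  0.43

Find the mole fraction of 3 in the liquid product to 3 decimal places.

x_3 = 0.549

Let β = V/F and solve Σ zᵢ(Kᵢ−1)/(1+β(Kᵢ−1)) = 0.
g(0) = ΣzᵢKᵢ − 1 = 0.984 and g(1) = 1 − Σzᵢ/Kᵢ = -0.088, so a root lies in (0, 1).
Newton iteration, β⁰ = 0.69:
  β = 0.690: g = 0.1546, g' = -0.744 → β = 0.898
  β = 0.898: g = -0.0023, g' = -0.793 → β = 0.895
Converged at β = 0.895.
Compositions from xᵢ = zᵢ/(1+β(Kᵢ−1)), yᵢ = Kᵢxᵢ:
  1: x = 0.219, y = 0.653
  2: x = 0.232, y = 0.111
  3: x = 0.549, y = 0.236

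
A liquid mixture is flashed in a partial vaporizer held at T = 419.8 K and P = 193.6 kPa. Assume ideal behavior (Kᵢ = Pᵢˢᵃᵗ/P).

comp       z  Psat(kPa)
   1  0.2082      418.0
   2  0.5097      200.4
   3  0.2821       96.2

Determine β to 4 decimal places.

Raoult's law: Kᵢ = Pᵢˢᵃᵗ/P = Pᵢˢᵃᵗ/193.6.
  K_1 = 418.0/193.6 = 2.159091, K_2 = 200.4/193.6 = 1.035124, K_3 = 96.2/193.6 = 0.496901
Rachford–Rice: g(β) = Σ zᵢ(Kᵢ−1)/(1+β(Kᵢ−1)) = 0.
Check two-phase: ΣzᵢKᵢ = 1.1173 > 1 and Σzᵢ/Kᵢ = 1.1566 > 1, so g(0) = 0.1173 > 0 and g(1) = -0.1566 < 0.
Newton iteration, β⁰ = 0.5:
  β = 0.5000: g = -0.01925, g' = -0.2402 → β = 0.4199
  β = 0.4199: g = 0.00004, g' = -0.2419 → β = 0.4200
Converged at β = 0.4200.

β = 0.4200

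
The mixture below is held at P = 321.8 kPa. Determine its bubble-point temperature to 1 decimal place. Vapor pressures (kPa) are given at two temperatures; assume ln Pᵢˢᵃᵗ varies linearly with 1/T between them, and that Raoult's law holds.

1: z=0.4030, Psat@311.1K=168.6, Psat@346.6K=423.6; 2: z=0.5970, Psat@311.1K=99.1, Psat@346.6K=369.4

T = 340.0 K

Bubble-point temperature: ΣzᵢPᵢˢᵃᵗ(T) = P. Interpolate ln Pᵢˢᵃᵗ = aᵢ + bᵢ/T.
  T = 311.1 K: ΣzᵢPᵢˢᵃᵗ = 127.11 kPa
  T = 346.6 K: ΣzᵢPᵢˢᵃᵗ = 391.24 kPa
  T = 328.9 K: ΣzᵢPᵢˢᵃᵗ = 229.13 kPa
  T = 337.8 K: ΣzᵢPᵢˢᵃᵗ = 301.64 kPa
  T = 342.2 K: ΣzᵢPᵢˢᵃᵗ = 344.02 kPa
  T = 340.0 K: ΣzᵢPᵢˢᵃᵗ = 322.25 kPa
Interpolating between 337.8 K and 340.0 K gives T ≈ 340.0 K.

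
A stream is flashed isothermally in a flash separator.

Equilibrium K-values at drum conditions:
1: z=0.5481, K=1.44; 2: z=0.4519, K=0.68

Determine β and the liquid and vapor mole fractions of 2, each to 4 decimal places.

β = 0.6858, x_2 = 0.5789, y_2 = 0.3937

Material balance + equilibrium reduce to Σ zᵢ(Kᵢ−1)/(1+β(Kᵢ−1)) = 0.
g(0) = ΣzᵢKᵢ − 1 = 0.0966 and g(1) = 1 − Σzᵢ/Kᵢ = -0.0452, so a root lies in (0, 1).
Binary case is linear: z₁(K₁−1)(1+β(K₂−1)) + z₂(K₂−1)(1+β(K₁−1)) = 0
⇒ β = [z₁(K₁−1)+z₂(K₂−1)] / [−(K₁−1)(K₂−1)] = 0.09656/0.14080 = 0.6858
Compositions from xᵢ = zᵢ/(1+β(Kᵢ−1)), yᵢ = Kᵢxᵢ:
  1: x = 0.4211, y = 0.6063
  2: x = 0.5789, y = 0.3937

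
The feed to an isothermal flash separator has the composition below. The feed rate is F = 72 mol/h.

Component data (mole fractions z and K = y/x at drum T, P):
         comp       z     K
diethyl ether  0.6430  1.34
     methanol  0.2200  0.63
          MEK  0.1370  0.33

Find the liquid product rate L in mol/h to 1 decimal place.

L = 53.4 mol/h

Material balance + equilibrium reduce to Σ zᵢ(Kᵢ−1)/(1+ψ(Kᵢ−1)) = 0.
Feasibility: ΣzᵢKᵢ = 1.0454, Σzᵢ/Kᵢ = 1.2442 — both > 1, two phases present.
Newton iteration, ψ⁰ = 0.56:
  ψ = 0.5600: g = -0.06593, g' = -0.2579 → ψ = 0.3044
  ψ = 0.3044: g = -0.00891, g' = -0.1963 → ψ = 0.2590
  ψ = 0.2590: g = -0.00016, g' = -0.1897 → ψ = 0.2581
Converged at ψ = 0.2581.
Then V = ψ·F = 0.2581·72 = 18.6 mol/h and L = F − V = 53.4 mol/h.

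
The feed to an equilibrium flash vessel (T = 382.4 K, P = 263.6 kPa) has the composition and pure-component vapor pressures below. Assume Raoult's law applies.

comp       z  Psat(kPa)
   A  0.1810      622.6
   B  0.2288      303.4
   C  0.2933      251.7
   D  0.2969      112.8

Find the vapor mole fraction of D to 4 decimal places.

Raoult's law: Kᵢ = Pᵢˢᵃᵗ/P = Pᵢˢᵃᵗ/263.6.
  K_A = 622.6/263.6 = 2.361912, K_B = 303.4/263.6 = 1.150986, K_C = 251.7/263.6 = 0.954856, K_D = 112.8/263.6 = 0.427921
Rachford–Rice: g(β) = Σ zᵢ(Kᵢ−1)/(1+β(Kᵢ−1)) = 0.
Check two-phase: ΣzᵢKᵢ = 1.0980 > 1 and Σzᵢ/Kᵢ = 1.2764 > 1, so g(0) = 0.0980 > 0 and g(1) = -0.2764 < 0.
Newton–Raphson from β = 0.65:
  β = 0.6500: g = -0.12183, g' = -0.3457 → β = 0.2976
  β = 0.2976: g = -0.00964, g' = -0.3165 → β = 0.2671
  β = 0.2671: g = 0.00007, g' = -0.3213 → β = 0.2673
Converged at β = 0.2673.
Compositions from xᵢ = zᵢ/(1+β(Kᵢ−1)), yᵢ = Kᵢxᵢ:
  A: x = 0.1327, y = 0.3134
  B: x = 0.2199, y = 0.2531
  C: x = 0.2969, y = 0.2835
  D: x = 0.3505, y = 0.1500

y_D = 0.1500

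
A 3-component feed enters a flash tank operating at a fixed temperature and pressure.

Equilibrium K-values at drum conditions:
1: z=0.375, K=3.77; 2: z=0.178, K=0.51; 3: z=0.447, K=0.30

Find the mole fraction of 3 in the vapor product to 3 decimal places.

Newton–Raphson from ψ = 0.5:
  ψ = 0.500: g = -0.1614, g' = -1.099 → ψ = 0.353
  ψ = 0.353: g = 0.0039, g' = -1.184 → ψ = 0.357
Converged at ψ = 0.357.
Compositions from xᵢ = zᵢ/(1+ψ(Kᵢ−1)), yᵢ = Kᵢxᵢ:
  1: x = 0.189, y = 0.711
  2: x = 0.216, y = 0.110
  3: x = 0.596, y = 0.179

y_3 = 0.179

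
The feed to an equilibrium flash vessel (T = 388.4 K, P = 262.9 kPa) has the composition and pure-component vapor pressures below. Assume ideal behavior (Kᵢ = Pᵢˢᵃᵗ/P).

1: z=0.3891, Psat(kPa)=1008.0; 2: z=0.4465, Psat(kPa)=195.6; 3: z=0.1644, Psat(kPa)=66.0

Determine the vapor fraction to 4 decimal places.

Raoult's law: Kᵢ = Pᵢˢᵃᵗ/P = Pᵢˢᵃᵗ/262.9.
  K_1 = 1008.0/262.9 = 3.834157, K_2 = 195.6/262.9 = 0.744009, K_3 = 66.0/262.9 = 0.251046
Material balance + equilibrium reduce to Σ zᵢ(Kᵢ−1)/(1+ψ(Kᵢ−1)) = 0.
Feasibility: ΣzᵢKᵢ = 1.8653, Σzᵢ/Kᵢ = 1.3565 — both > 1, two phases present.
Newton iteration, ψ⁰ = 0.67:
  ψ = 0.6700: g = -0.00470, g' = -0.7861 → ψ = 0.6640
Converged at ψ = 0.6640.

ψ = 0.6640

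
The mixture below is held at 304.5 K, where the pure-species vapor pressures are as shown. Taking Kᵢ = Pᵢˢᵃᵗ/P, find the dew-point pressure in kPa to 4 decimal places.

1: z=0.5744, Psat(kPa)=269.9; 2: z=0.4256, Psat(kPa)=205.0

Pdew = 237.8521 kPa

At the dew point ψ → 1, so Σzᵢ/Kᵢ = 1 with Kᵢ = Pᵢˢᵃᵗ/P ⇒ 1/P = Σzᵢ/Pᵢˢᵃᵗ.
1/P = 0.5744/269.9 + 0.4256/205.0 = 0.0042043 ⇒ P = 237.8521 kPa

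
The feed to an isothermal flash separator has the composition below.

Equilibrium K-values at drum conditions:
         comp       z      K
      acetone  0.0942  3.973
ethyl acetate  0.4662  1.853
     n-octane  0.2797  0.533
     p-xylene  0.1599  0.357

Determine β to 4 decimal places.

Let β = V/F and solve Σ zᵢ(Kᵢ−1)/(1+β(Kᵢ−1)) = 0.
g(0) = ΣzᵢKᵢ − 1 = 0.4443 and g(1) = 1 − Σzᵢ/Kᵢ = -0.2480, so a root lies in (0, 1).
Newton iteration, β⁰ = 0.58:
  β = 0.5800: g = 0.02574, g' = -0.5469 → β = 0.6271
  β = 0.6271: g = -0.00012, g' = -0.5531 → β = 0.6268
Converged at β = 0.6268.

β = 0.6268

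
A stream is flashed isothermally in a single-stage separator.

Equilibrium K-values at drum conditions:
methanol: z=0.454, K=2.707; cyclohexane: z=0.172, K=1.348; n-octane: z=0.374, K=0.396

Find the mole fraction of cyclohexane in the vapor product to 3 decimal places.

Material balance + equilibrium reduce to Σ zᵢ(Kᵢ−1)/(1+ψ(Kᵢ−1)) = 0.
g(0) = ΣzᵢKᵢ − 1 = 0.609 and g(1) = 1 − Σzᵢ/Kᵢ = -0.240, so a root lies in (0, 1).
Newton–Raphson from ψ = 0.5:
  ψ = 0.500: g = 0.1455, g' = -0.680 → ψ = 0.714
Converged at ψ = 0.714.
Compositions from xᵢ = zᵢ/(1+ψ(Kᵢ−1)), yᵢ = Kᵢxᵢ:
  methanol: x = 0.205, y = 0.554
  cyclohexane: x = 0.138, y = 0.186
  n-octane: x = 0.658, y = 0.260

y_cyclohexane = 0.186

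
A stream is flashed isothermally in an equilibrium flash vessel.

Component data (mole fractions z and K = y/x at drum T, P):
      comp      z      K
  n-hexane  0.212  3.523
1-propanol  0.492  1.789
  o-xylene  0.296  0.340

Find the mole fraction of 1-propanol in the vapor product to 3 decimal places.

y_1-propanol = 0.539

Let β = V/F and solve Σ zᵢ(Kᵢ−1)/(1+β(Kᵢ−1)) = 0.
Feasibility: ΣzᵢKᵢ = 1.728, Σzᵢ/Kᵢ = 1.206 — both > 1, two phases present.
Newton–Raphson from β = 0.68:
  β = 0.680: g = 0.0952, g' = -0.737 → β = 0.809
  β = 0.809: g = -0.0064, g' = -0.854 → β = 0.802
Converged at β = 0.802.
Compositions from xᵢ = zᵢ/(1+β(Kᵢ−1)), yᵢ = Kᵢxᵢ:
  n-hexane: x = 0.070, y = 0.247
  1-propanol: x = 0.301, y = 0.539
  o-xylene: x = 0.628, y = 0.214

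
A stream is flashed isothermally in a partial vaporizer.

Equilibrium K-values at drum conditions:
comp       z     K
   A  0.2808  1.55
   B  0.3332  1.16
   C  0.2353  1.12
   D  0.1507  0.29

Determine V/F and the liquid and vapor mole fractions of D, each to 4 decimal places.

V/F = 0.6160, x_D = 0.2679, y_D = 0.0777

Material balance + equilibrium reduce to Σ zᵢ(Kᵢ−1)/(1+V/F(Kᵢ−1)) = 0.
Feasibility: ΣzᵢKᵢ = 1.1290, Σzᵢ/Kᵢ = 1.1981 — both > 1, two phases present.
Newton iteration, V/F⁰ = 0.5:
  V/F = 0.5000: g = 0.03124, g' = -0.2452 → V/F = 0.6274
  V/F = 0.6274: g = -0.00343, g' = -0.3040 → V/F = 0.6162
  V/F = 0.6162: g = -0.00004, g' = -0.2975 → V/F = 0.6160
Converged at V/F = 0.6160.
Compositions from xᵢ = zᵢ/(1+V/F(Kᵢ−1)), yᵢ = Kᵢxᵢ:
  A: x = 0.2097, y = 0.3251
  B: x = 0.3033, y = 0.3518
  C: x = 0.2191, y = 0.2454
  D: x = 0.2679, y = 0.0777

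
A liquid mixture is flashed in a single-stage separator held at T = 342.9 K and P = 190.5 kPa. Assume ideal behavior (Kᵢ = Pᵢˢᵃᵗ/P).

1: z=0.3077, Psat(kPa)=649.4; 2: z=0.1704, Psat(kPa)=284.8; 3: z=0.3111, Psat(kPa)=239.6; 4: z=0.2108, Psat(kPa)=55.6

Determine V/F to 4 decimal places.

V/F = 0.8425

Raoult's law: Kᵢ = Pᵢˢᵃᵗ/P = Pᵢˢᵃᵗ/190.5.
  K_1 = 649.4/190.5 = 3.408924, K_2 = 284.8/190.5 = 1.495013, K_3 = 239.6/190.5 = 1.257743, K_4 = 55.6/190.5 = 0.291864
Rachford–Rice: g(V/F) = Σ zᵢ(Kᵢ−1)/(1+V/F(Kᵢ−1)) = 0.
Feasibility: ΣzᵢKᵢ = 1.7565, Σzᵢ/Kᵢ = 1.1738 — both > 1, two phases present.
Newton–Raphson from V/F = 0.5:
  V/F = 0.5000: g = 0.24378, g' = -0.6638 → V/F = 0.8672
  V/F = 0.8672: g = -0.02235, g' = -0.9313 → V/F = 0.8432
  V/F = 0.8432: g = -0.00063, g' = -0.8803 → V/F = 0.8425
Converged at V/F = 0.8425.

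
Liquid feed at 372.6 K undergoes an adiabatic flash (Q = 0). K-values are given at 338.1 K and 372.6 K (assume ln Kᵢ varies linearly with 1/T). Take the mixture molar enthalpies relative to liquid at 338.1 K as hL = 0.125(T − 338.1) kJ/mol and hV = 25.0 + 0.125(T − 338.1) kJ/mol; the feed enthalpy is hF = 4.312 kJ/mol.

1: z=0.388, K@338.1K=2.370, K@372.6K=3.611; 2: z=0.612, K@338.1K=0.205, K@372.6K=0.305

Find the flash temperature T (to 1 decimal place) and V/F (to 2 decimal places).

Adiabatic flash: solve Rachford–Rice at each trial T, then check hF = ψ·hV(T) + (1−ψ)·hL(T).
  T = 338.1 K: K = (2.370, 0.205), RR gives ψ = 0.041, H_out = 1.033 kJ/mol
  T = 372.6 K: K = (3.611, 0.305), RR gives ψ = 0.324, H_out = 12.410 kJ/mol
  T = 355.4 K: K = (2.957, 0.253), RR gives ψ = 0.206, H_out = 7.324 kJ/mol
  T = 346.8 K: K = (2.656, 0.228), RR gives ψ = 0.133, H_out = 4.420 kJ/mol
  T = 342.5 K: K = (2.513, 0.217), RR gives ψ = 0.091, H_out = 2.817 kJ/mol
  T = 344.6 K: K = (2.582, 0.222), RR gives ψ = 0.112, H_out = 3.615 kJ/mol
Linear interpolation between T = 344.6 (H_out = 3.615) and T = 346.8 (H_out = 4.420) on hF = 4.312 gives T ≈ 346.5 K, at which ψ = 0.13.

T = 346.5 K, V/F = 0.13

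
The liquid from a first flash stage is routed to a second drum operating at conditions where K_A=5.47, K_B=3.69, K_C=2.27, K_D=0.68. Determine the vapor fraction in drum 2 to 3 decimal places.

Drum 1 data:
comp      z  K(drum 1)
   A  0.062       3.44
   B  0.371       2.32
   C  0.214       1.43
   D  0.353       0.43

V/F (drum 2) = 0.813

Drum 1:
Let ψ₁ = V/F and solve Σ zᵢ(Kᵢ−1)/(1+ψ₁(Kᵢ−1)) = 0.
g(0) = ΣzᵢKᵢ − 1 = 0.532 and g(1) = 1 − Σzᵢ/Kᵢ = -0.149, so a root lies in (0, 1).
Newton–Raphson from ψ₁ = 0.49:
  ψ₁ = 0.490: g = 0.1631, g' = -0.563 → ψ₁ = 0.780
Converged at ψ₁ = 0.780.
Drum-1 compositions:
  A: x = 0.021, y = 0.073
  B: x = 0.183, y = 0.424
  C: x = 0.160, y = 0.229
  D: x = 0.636, y = 0.273
Drum-2 feed = drum-1 liquid: z₂ = (0.0214, 0.1828, 0.1602, 0.6356).
Drum 2:
Material balance + equilibrium reduce to Σ zᵢ(Kᵢ−1)/(1+ψ₂(Kᵢ−1)) = 0.
Feasibility: ΣzᵢKᵢ = 1.587, Σzᵢ/Kᵢ = 1.059 — both > 1, two phases present.
Newton–Raphson from ψ₂ = 0.5:
  ψ₂ = 0.500: g = 0.1215, g' = -0.470 → ψ₂ = 0.758
  ψ₂ = 0.758: g = 0.0186, g' = -0.346 → ψ₂ = 0.812
  ψ₂ = 0.812: g = 0.0004, g' = -0.332 → ψ₂ = 0.813
Converged at ψ₂ = 0.813.
  A: x = 0.005, y = 0.025
  B: x = 0.057, y = 0.212
  C: x = 0.079, y = 0.179
  D: x = 0.859, y = 0.584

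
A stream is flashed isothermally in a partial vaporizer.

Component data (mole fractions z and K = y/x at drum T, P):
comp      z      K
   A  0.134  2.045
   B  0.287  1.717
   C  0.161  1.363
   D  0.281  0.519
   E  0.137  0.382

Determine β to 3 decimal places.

Let β = V/F and solve Σ zᵢ(Kᵢ−1)/(1+β(Kᵢ−1)) = 0.
Feasibility: ΣzᵢKᵢ = 1.184, Σzᵢ/Kᵢ = 1.251 — both > 1, two phases present.
Iterate (Newton) starting at β = 0.5:
  β = 0.500: g = -0.0076, g' = -0.381 → β = 0.480
Converged at β = 0.480.

β = 0.480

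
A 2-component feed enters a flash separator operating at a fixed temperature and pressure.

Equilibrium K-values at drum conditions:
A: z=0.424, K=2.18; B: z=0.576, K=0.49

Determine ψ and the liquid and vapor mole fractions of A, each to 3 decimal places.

Binary case is linear: z₁(K₁−1)(1+ψ(K₂−1)) + z₂(K₂−1)(1+ψ(K₁−1)) = 0
⇒ ψ = [z₁(K₁−1)+z₂(K₂−1)] / [−(K₁−1)(K₂−1)] = 0.2066/0.6018 = 0.343
Compositions from xᵢ = zᵢ/(1+ψ(Kᵢ−1)), yᵢ = Kᵢxᵢ:
  A: x = 0.302, y = 0.658
  B: x = 0.698, y = 0.342

ψ = 0.343, x_A = 0.302, y_A = 0.658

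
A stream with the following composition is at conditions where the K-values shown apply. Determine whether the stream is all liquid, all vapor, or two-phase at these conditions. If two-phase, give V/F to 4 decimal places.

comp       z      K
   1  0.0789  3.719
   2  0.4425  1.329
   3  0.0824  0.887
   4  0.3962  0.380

two-phase, V/F = 0.1710

ΣzᵢKᵢ = 1.1052; Σzᵢ/Kᵢ = 1.4897.
Both exceed 1, so a two-phase solution exists.
Newton iteration, ψ⁰ = 0.68:
  ψ = 0.6800: g = -0.24051, g' = -0.5603 → ψ = 0.2508
  ψ = 0.2508: g = -0.03840, g' = -0.4617 → ψ = 0.1676
  ψ = 0.1676: g = 0.00173, g' = -0.5091 → ψ = 0.1710
Converged at ψ = 0.1710.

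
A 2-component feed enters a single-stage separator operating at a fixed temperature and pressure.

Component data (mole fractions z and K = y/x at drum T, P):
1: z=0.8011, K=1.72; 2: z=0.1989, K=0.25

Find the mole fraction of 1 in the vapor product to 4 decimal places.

Material balance + equilibrium reduce to Σ zᵢ(Kᵢ−1)/(1+ψ(Kᵢ−1)) = 0.
g(0) = ΣzᵢKᵢ − 1 = 0.4276 and g(1) = 1 − Σzᵢ/Kᵢ = -0.2614, so a root lies in (0, 1).
Iterate (Newton) starting at ψ = 0.5:
  ψ = 0.5000: g = 0.18543, g' = -0.5109 → ψ = 0.8629
  ψ = 0.8629: g = -0.06706, g' = -1.0568 → ψ = 0.7995
  ψ = 0.7995: g = -0.00649, g' = -0.8651 → ψ = 0.7920
  ψ = 0.7920: g = -0.00007, g' = -0.8471 → ψ = 0.7919
Converged at ψ = 0.7919.
Compositions from xᵢ = zᵢ/(1+ψ(Kᵢ−1)), yᵢ = Kᵢxᵢ:
  1: x = 0.5102, y = 0.8776
  2: x = 0.4898, y = 0.1224

y_1 = 0.8776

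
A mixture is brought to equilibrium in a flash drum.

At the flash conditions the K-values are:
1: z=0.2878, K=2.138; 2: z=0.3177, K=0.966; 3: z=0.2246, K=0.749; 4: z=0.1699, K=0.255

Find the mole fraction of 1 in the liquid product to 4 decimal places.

Rachford–Rice: g(β) = Σ zᵢ(Kᵢ−1)/(1+β(Kᵢ−1)) = 0.
Check two-phase: ΣzᵢKᵢ = 1.1338 > 1 and Σzᵢ/Kᵢ = 1.4296 > 1, so g(0) = 0.1338 > 0 and g(1) = -0.4296 < 0.
Iterate (Newton) starting at β = 0.42:
  β = 0.4200: g = -0.03659, g' = -0.3884 → β = 0.3258
  β = 0.3258: g = -0.00053, g' = -0.3800 → β = 0.3244
Converged at β = 0.3244.
Compositions from xᵢ = zᵢ/(1+β(Kᵢ−1)), yᵢ = Kᵢxᵢ:
  1: x = 0.2102, y = 0.4494
  2: x = 0.3212, y = 0.3103
  3: x = 0.2445, y = 0.1831
  4: x = 0.2240, y = 0.0571

x_1 = 0.2102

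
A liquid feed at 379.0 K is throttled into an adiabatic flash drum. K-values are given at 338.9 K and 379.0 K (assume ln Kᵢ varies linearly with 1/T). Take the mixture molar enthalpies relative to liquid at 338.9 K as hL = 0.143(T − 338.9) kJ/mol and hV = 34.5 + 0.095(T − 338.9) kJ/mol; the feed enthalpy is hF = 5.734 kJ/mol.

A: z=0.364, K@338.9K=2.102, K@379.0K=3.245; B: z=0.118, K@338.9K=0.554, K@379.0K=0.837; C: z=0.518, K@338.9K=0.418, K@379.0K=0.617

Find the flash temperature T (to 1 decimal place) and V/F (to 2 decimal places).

T = 342.9 K, V/F = 0.15

Adiabatic flash: solve Rachford–Rice at each trial T, then check hF = ψ·hV(T) + (1−ψ)·hL(T).
  T = 338.9 K: K = (2.102, 0.554, 0.418), RR gives ψ = 0.076, H_out = 2.635 kJ/mol
  T = 379.0 K: K = (3.245, 0.837, 0.617), RR gives ψ = 0.760, H_out = 30.504 kJ/mol
  T = 358.9 K: K = (2.642, 0.688, 0.513), RR gives ψ = 0.410, H_out = 16.612 kJ/mol
  T = 348.9 K: K = (2.364, 0.620, 0.465), RR gives ψ = 0.251, H_out = 9.960 kJ/mol
  T = 343.9 K: K = (2.231, 0.586, 0.441), RR gives ψ = 0.167, H_out = 6.431 kJ/mol
  T = 341.4 K: K = (2.166, 0.570, 0.429), RR gives ψ = 0.123, H_out = 4.574 kJ/mol
  T = 342.6 K: K = (2.197, 0.578, 0.435), RR gives ψ = 0.144, H_out = 5.475 kJ/mol
  T = 343.2 K: K = (2.213, 0.582, 0.438), RR gives ψ = 0.155, H_out = 5.918 kJ/mol
  T = 342.9 K: K = (2.205, 0.580, 0.436), RR gives ψ = 0.149, H_out = 5.697 kJ/mol
  T = 343.0 K: K = (2.208, 0.580, 0.437), RR gives ψ = 0.151, H_out = 5.771 kJ/mol
Linear interpolation between T = 342.9 (H_out = 5.697) and T = 343.0 (H_out = 5.771) on hF = 5.734 gives T ≈ 342.9 K, at which ψ = 0.15.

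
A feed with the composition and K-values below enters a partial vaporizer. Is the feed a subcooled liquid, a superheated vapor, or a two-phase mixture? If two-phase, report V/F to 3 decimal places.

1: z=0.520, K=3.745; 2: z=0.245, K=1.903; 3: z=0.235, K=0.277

ΣzᵢKᵢ = 2.479; Σzᵢ/Kᵢ = 1.116.
Both exceed 1, so a two-phase solution exists.
Let ψ = V/F and solve Σ zᵢ(Kᵢ−1)/(1+ψ(Kᵢ−1)) = 0.
Iterate (Newton) starting at ψ = 0.64:
  ψ = 0.640: g = 0.3417, g' = -1.021 → ψ = 0.975
  ψ = 0.975: g = -0.0692, g' = -1.755 → ψ = 0.935
  ψ = 0.935: g = -0.0045, g' = -1.538 → ψ = 0.932
Converged at ψ = 0.932.

two-phase, V/F = 0.932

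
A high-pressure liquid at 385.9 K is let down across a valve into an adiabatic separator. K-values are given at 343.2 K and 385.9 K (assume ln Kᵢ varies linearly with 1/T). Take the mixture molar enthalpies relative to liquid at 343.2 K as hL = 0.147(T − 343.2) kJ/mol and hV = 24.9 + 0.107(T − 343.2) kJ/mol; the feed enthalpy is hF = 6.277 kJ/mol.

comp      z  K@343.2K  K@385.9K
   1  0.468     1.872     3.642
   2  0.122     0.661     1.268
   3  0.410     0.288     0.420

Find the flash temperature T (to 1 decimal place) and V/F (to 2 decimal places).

T = 347.1 K, V/F = 0.23

Adiabatic flash: solve Rachford–Rice at each trial T, then check hF = ψ·hV(T) + (1−ψ)·hL(T).
  T = 343.2 K: K = (1.872, 0.661, 0.288), RR gives ψ = 0.133, H_out = 3.308 kJ/mol
  T = 385.9 K: K = (3.642, 1.268, 0.420), RR gives ψ = 0.776, H_out = 24.274 kJ/mol
  T = 364.5 K: K = (2.660, 0.932, 0.352), RR gives ψ = 0.530, H_out = 15.866 kJ/mol
  T = 353.9 K: K = (2.245, 0.790, 0.319), RR gives ψ = 0.367, H_out = 10.560 kJ/mol
  T = 348.5 K: K = (2.051, 0.723, 0.303), RR gives ψ = 0.262, H_out = 7.243 kJ/mol
  T = 345.9 K: K = (1.962, 0.692, 0.296), RR gives ψ = 0.202, H_out = 5.417 kJ/mol
  T = 347.2 K: K = (2.006, 0.707, 0.300), RR gives ψ = 0.233, H_out = 6.352 kJ/mol
Linear interpolation between T = 345.9 (H_out = 5.417) and T = 347.2 (H_out = 6.352) on hF = 6.277 gives T ≈ 347.1 K, at which ψ = 0.23.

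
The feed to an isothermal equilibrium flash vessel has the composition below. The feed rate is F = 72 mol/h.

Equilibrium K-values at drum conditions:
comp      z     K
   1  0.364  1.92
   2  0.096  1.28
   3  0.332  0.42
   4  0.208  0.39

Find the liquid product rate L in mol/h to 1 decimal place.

L = 65.8 mol/h

Iterate (Newton) starting at ψ = 0.35:
  ψ = 0.350: g = -0.1251, g' = -0.483 → ψ = 0.091
  ψ = 0.091: g = -0.0025, g' = -0.481 → ψ = 0.086
Converged at ψ = 0.086.
Then V = ψ·F = 0.0860·72 = 6.2 mol/h and L = F − V = 65.8 mol/h.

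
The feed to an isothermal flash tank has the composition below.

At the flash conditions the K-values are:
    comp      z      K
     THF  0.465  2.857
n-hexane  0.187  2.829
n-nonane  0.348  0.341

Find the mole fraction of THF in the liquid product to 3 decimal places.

x_THF = 0.187

Let β = V/F and solve Σ zᵢ(Kᵢ−1)/(1+β(Kᵢ−1)) = 0.
Feasibility: ΣzᵢKᵢ = 1.976, Σzᵢ/Kᵢ = 1.249 — both > 1, two phases present.
Iterate (Newton) starting at β = 0.64:
  β = 0.640: g = 0.1555, g' = -0.920 → β = 0.809
  β = 0.809: g = -0.0083, g' = -1.051 → β = 0.801
Converged at β = 0.801.
Compositions from xᵢ = zᵢ/(1+β(Kᵢ−1)), yᵢ = Kᵢxᵢ:
  THF: x = 0.187, y = 0.534
  n-hexane: x = 0.076, y = 0.215
  n-nonane: x = 0.737, y = 0.251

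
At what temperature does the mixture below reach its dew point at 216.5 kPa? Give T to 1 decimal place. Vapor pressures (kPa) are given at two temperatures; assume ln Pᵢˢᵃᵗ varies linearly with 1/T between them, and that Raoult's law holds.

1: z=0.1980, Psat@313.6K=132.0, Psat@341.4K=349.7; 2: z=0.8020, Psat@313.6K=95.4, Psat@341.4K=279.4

Dew-point temperature: Σzᵢ·P/Pᵢˢᵃᵗ(T) = 1. Interpolate ln Pᵢˢᵃᵗ = aᵢ + bᵢ/T.
  T = 313.6 K: ΣzᵢP/Pᵢˢᵃᵗ = 2.1448
  T = 341.4 K: ΣzᵢP/Pᵢˢᵃᵗ = 0.7440
  T = 327.5 K: ΣzᵢP/Pᵢˢᵃᵗ = 1.2350
  T = 334.4 K: ΣzᵢP/Pᵢˢᵃᵗ = 0.9552
  T = 330.9 K: ΣzᵢP/Pᵢˢᵃᵗ = 1.0867
  T = 332.6 K: ΣzᵢP/Pᵢˢᵃᵗ = 1.0204
  T = 333.5 K: ΣzᵢP/Pᵢˢᵃᵗ = 0.9872
  T = 333.1 K: ΣzᵢP/Pᵢˢᵃᵗ = 1.0018
Interpolating between 333.1 K and 333.5 K gives T ≈ 333.1 K.

T = 333.1 K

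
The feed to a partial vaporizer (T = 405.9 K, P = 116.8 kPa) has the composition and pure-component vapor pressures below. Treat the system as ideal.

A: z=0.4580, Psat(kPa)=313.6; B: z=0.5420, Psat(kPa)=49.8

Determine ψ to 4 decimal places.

ψ = 0.4767

Raoult's law: Kᵢ = Pᵢˢᵃᵗ/P = Pᵢˢᵃᵗ/116.8.
  K_A = 313.6/116.8 = 2.684932, K_B = 49.8/116.8 = 0.426370
Let ψ = V/F and solve Σ zᵢ(Kᵢ−1)/(1+ψ(Kᵢ−1)) = 0.
Feasibility: ΣzᵢKᵢ = 1.4608, Σzᵢ/Kᵢ = 1.4418 — both > 1, two phases present.
Newton iteration, ψ⁰ = 0.5:
  ψ = 0.5000: g = -0.01710, g' = -0.7337 → ψ = 0.4767
Converged at ψ = 0.4767.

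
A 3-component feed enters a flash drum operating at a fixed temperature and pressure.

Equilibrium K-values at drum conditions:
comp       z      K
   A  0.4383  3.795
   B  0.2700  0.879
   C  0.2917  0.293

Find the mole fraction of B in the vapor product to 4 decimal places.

y_B = 0.2582

Material balance + equilibrium reduce to Σ zᵢ(Kᵢ−1)/(1+V/F(Kᵢ−1)) = 0.
Check two-phase: ΣzᵢKᵢ = 1.9861 > 1 and Σzᵢ/Kᵢ = 1.4182 > 1, so g(0) = 0.9861 > 0 and g(1) = -0.4182 < 0.
Iterate (Newton) starting at V/F = 0.3:
  V/F = 0.3000: g = 0.37068, g' = -1.2521 → V/F = 0.5960
  V/F = 0.5960: g = 0.06788, g' = -0.9219 → V/F = 0.6697
  V/F = 0.6697: g = -0.00063, g' = -0.9458 → V/F = 0.6690
Converged at V/F = 0.6690.
Compositions from xᵢ = zᵢ/(1+V/F(Kᵢ−1)), yᵢ = Kᵢxᵢ:
  A: x = 0.1527, y = 0.5796
  B: x = 0.2938, y = 0.2582
  C: x = 0.5535, y = 0.1622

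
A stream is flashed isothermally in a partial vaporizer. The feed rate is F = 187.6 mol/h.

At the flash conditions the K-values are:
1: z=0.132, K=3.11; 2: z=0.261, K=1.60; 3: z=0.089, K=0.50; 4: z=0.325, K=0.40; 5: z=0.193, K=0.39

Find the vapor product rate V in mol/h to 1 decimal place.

Rachford–Rice: g(ψ) = Σ zᵢ(Kᵢ−1)/(1+ψ(Kᵢ−1)) = 0.
Check two-phase: ΣzᵢKᵢ = 1.078 > 1 and Σzᵢ/Kᵢ = 1.691 > 1, so g(0) = 0.078 > 0 and g(1) = -0.691 < 0.
Newton iteration, ψ⁰ = 0.34:
  ψ = 0.340: g = -0.1549, g' = -0.595 → ψ = 0.080
  ψ = 0.080: g = 0.0129, g' = -0.749 → ψ = 0.097
Converged at ψ = 0.097.
Then V = ψ·F = 0.0973·187.6 = 18.3 mol/h and L = F − V = 169.3 mol/h.

V = 18.3 mol/h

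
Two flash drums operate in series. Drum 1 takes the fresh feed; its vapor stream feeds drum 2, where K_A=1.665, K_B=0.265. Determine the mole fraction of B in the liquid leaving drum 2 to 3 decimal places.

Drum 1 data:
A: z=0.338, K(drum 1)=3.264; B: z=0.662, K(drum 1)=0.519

x_B (drum 2) = 0.475

Drum 1:
Let ψ₁ = V/F and solve Σ zᵢ(Kᵢ−1)/(1+ψ₁(Kᵢ−1)) = 0.
g(0) = ΣzᵢKᵢ − 1 = 0.447 and g(1) = 1 − Σzᵢ/Kᵢ = -0.379, so a root lies in (0, 1).
Iterate (Newton) starting at ψ₁ = 0.5:
  ψ₁ = 0.500: g = -0.0603, g' = -0.647 → ψ₁ = 0.407
  ψ₁ = 0.407: g = 0.0025, g' = -0.706 → ψ₁ = 0.410
Converged at ψ₁ = 0.410.
Drum-1 compositions:
  A: x = 0.175, y = 0.572
  B: x = 0.825, y = 0.428
Drum-2 feed = drum-1 vapor: z₂ = (0.5719, 0.4281).
Drum 2:
Material balance + equilibrium reduce to Σ zᵢ(Kᵢ−1)/(1+ψ₂(Kᵢ−1)) = 0.
Check two-phase: ΣzᵢKᵢ = 1.066 > 1 and Σzᵢ/Kᵢ = 1.959 > 1, so g(0) = 0.066 > 0 and g(1) = -0.959 < 0.
Iterate (Newton) starting at ψ₂ = 0.5:
  ψ₂ = 0.500: g = -0.2120, g' = -0.720 → ψ₂ = 0.206
  ψ₂ = 0.206: g = -0.0361, g' = -0.517 → ψ₂ = 0.136
  ψ₂ = 0.136: g = -0.0007, g' = -0.498 → ψ₂ = 0.134
Converged at ψ₂ = 0.134.
  A: x = 0.525, y = 0.874
  B: x = 0.475, y = 0.126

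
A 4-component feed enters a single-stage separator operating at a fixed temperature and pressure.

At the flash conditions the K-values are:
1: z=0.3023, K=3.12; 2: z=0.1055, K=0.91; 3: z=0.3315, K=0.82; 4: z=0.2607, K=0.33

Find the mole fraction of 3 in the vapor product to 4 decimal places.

Newton–Raphson from V/F = 0.69:
  V/F = 0.6900: g = -0.14288, g' = -0.6437 → V/F = 0.4681
  V/F = 0.4681: g = -0.00786, g' = -0.6044 → V/F = 0.4550
  V/F = 0.4550: g = 0.00002, g' = -0.6079 → V/F = 0.4551
Converged at V/F = 0.4551.
Compositions from xᵢ = zᵢ/(1+V/F(Kᵢ−1)), yᵢ = Kᵢxᵢ:
  1: x = 0.1539, y = 0.4800
  2: x = 0.1100, y = 0.1001
  3: x = 0.3611, y = 0.2961
  4: x = 0.3751, y = 0.1238

y_3 = 0.2961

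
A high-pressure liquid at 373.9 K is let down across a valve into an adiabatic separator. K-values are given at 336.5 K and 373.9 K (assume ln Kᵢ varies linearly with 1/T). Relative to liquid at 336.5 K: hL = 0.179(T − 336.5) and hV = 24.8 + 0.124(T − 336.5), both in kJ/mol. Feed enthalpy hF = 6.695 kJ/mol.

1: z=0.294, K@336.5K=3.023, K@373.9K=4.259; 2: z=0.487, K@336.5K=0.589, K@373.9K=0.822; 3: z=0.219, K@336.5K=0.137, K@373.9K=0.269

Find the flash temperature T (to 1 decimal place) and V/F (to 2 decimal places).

Adiabatic flash: solve Rachford–Rice at each trial T, then check hF = ψ·hV(T) + (1−ψ)·hL(T).
  T = 336.5 K: K = (3.023, 0.589, 0.137), RR gives ψ = 0.176, H_out = 4.365 kJ/mol
  T = 373.9 K: K = (4.259, 0.822, 0.269), RR gives ψ = 0.522, H_out = 18.575 kJ/mol
  T = 355.2 K: K = (3.621, 0.702, 0.195), RR gives ψ = 0.344, H_out = 11.520 kJ/mol
  T = 345.9 K: K = (3.318, 0.645, 0.165), RR gives ψ = 0.261, H_out = 8.020 kJ/mol
  T = 341.2 K: K = (3.169, 0.617, 0.150), RR gives ψ = 0.219, H_out = 6.214 kJ/mol
  T = 343.5 K: K = (3.242, 0.630, 0.157), RR gives ψ = 0.240, H_out = 7.103 kJ/mol
Linear interpolation between T = 341.2 (H_out = 6.214) and T = 343.5 (H_out = 7.103) on hF = 6.695 gives T ≈ 342.4 K, at which ψ = 0.23.

T = 342.4 K, V/F = 0.23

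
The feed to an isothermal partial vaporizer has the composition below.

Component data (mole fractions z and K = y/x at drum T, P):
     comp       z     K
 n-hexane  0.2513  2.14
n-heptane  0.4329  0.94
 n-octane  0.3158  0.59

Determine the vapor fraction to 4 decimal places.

ψ = 0.4674

Let ψ = V/F and solve Σ zᵢ(Kᵢ−1)/(1+ψ(Kᵢ−1)) = 0.
Check two-phase: ΣzᵢKᵢ = 1.1310 > 1 and Σzᵢ/Kᵢ = 1.1132 > 1, so g(0) = 0.1310 > 0 and g(1) = -0.1132 < 0.
Newton–Raphson from ψ = 0.59:
  ψ = 0.5900: g = -0.02644, g' = -0.2108 → ψ = 0.4646
  ψ = 0.4646: g = 0.00063, g' = -0.2222 → ψ = 0.4674
Converged at ψ = 0.4674.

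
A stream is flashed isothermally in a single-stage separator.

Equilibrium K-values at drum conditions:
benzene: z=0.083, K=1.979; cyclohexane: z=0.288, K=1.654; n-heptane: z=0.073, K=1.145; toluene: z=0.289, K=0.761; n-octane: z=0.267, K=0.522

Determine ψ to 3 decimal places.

ψ = 0.330

Rachford–Rice: g(ψ) = Σ zᵢ(Kᵢ−1)/(1+ψ(Kᵢ−1)) = 0.
Check two-phase: ΣzᵢKᵢ = 1.083 > 1 and Σzᵢ/Kᵢ = 1.171 > 1, so g(0) = 0.083 > 0 and g(1) = -0.171 < 0.
Newton iteration, ψ⁰ = 0.36:
  ψ = 0.360: g = -0.0071, g' = -0.234 → ψ = 0.330
Converged at ψ = 0.330.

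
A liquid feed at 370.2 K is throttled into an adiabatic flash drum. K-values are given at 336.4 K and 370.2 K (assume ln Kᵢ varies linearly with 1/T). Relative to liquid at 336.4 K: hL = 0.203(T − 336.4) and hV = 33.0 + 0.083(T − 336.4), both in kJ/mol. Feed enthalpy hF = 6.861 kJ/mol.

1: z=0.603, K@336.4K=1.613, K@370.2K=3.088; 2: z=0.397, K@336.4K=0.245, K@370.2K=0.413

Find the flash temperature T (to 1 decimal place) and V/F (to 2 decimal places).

Adiabatic flash: solve Rachford–Rice at each trial T, then check hF = ψ·hV(T) + (1−ψ)·hL(T).
  T = 336.4 K: K = (1.613, 0.245), RR gives ψ = 0.151, H_out = 4.984 kJ/mol
  T = 370.2 K: K = (3.088, 0.413), RR gives ψ = 0.837, H_out = 31.091 kJ/mol
  T = 353.3 K: K = (2.267, 0.322), RR gives ψ = 0.576, H_out = 21.274 kJ/mol
  T = 344.9 K: K = (1.922, 0.282), RR gives ψ = 0.409, H_out = 14.817 kJ/mol
  T = 340.6 K: K = (1.761, 0.263), RR gives ψ = 0.296, H_out = 10.481 kJ/mol
  T = 338.5 K: K = (1.686, 0.254), RR gives ψ = 0.229, H_out = 7.933 kJ/mol
Linear interpolation between T = 336.4 (H_out = 4.984) and T = 338.5 (H_out = 7.933) on hF = 6.861 gives T ≈ 337.7 K, at which ψ = 0.20.

T = 337.7 K, V/F = 0.20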